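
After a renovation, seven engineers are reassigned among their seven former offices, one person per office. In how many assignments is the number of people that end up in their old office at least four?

92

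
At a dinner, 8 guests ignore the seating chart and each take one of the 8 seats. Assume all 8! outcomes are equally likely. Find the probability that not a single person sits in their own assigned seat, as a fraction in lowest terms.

2119/5760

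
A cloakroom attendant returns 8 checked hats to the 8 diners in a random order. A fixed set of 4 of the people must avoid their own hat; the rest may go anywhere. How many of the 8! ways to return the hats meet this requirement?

Let A_j be the event that the j-th constrained one is fixed. By inclusion-exclusion over the 4 events:
Σ_{j=0}^{4} (-1)^j C(4,j)(8-j)!
= C(4,0)·8! - C(4,1)·7! + C(4,2)·6! - C(4,3)·5! + C(4,4)·4!
= 40320 - 20160 + 4320 - 480 + 24
= 24024

24024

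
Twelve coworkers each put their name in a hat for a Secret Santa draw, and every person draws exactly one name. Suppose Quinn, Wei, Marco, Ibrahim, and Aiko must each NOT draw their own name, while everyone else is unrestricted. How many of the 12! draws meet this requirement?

312273360

Let A_j be the event that the j-th constrained one is fixed. By inclusion-exclusion over the 5 events:
Σ_{j=0}^{5} (-1)^j C(5,j)(12-j)!
= C(5,0)·12! - C(5,1)·11! + C(5,2)·10! - C(5,3)·9! + C(5,4)·8! - C(5,5)·7!
= 479001600 - 199584000 + 36288000 - 3628800 + 201600 - 5040
= 312273360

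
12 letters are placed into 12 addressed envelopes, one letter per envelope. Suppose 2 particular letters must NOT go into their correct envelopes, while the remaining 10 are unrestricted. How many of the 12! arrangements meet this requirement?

402796800

Inclusion-exclusion on the 2 forbidden self-matches:
Σ_{j=0}^{2} (-1)^j C(2,j)(12-j)!
= C(2,0)·12! - C(2,1)·11! + C(2,2)·10!
= 479001600 - 79833600 + 3628800
= 402796800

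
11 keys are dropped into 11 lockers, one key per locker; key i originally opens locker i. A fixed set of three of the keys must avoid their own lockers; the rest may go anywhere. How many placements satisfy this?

Inclusion-exclusion on the 3 forbidden self-matches:
Σ_{j=0}^{3} (-1)^j C(3,j)(11-j)!
= C(3,0)·11! - C(3,1)·10! + C(3,2)·9! - C(3,3)·8!
= 39916800 - 10886400 + 1088640 - 40320
= 30078720

30078720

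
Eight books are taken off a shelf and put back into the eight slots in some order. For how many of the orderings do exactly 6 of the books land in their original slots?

Pick the 6 fixed positions: C(8,6) = 28 ways.
The remaining 2 must be deranged: !2 = 1.
Total: 28 × 1 = 28.

28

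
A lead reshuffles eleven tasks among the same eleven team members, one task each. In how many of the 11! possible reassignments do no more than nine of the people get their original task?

39916799

# with exactly i fixed is C(11,i)·!(11-i); sum over i=0..9:
  i=0: C(11,0)·!11 = 1·14684570 = 14684570
  i=1: C(11,1)·!10 = 11·1334961 = 14684571
  i=2: C(11,2)·!9 = 55·133496 = 7342280
  i=3: C(11,3)·!8 = 165·14833 = 2447445
  i=4: C(11,4)·!7 = 330·1854 = 611820
  i=5: C(11,5)·!6 = 462·265 = 122430
  i=6: C(11,6)·!5 = 462·44 = 20328
  i=7: C(11,7)·!4 = 330·9 = 2970
  i=8: C(11,8)·!3 = 165·2 = 330
  i=9: C(11,9)·!2 = 55·1 = 55
Total = 39916799.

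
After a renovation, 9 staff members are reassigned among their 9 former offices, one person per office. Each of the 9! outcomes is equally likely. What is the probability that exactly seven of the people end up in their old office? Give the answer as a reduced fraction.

Favorable outcomes: C(9,7)·!2 = 36·1 = 36.
Total outcomes: 9! = 362880.
Probability = 36/362880 = 1/10080.

1/10080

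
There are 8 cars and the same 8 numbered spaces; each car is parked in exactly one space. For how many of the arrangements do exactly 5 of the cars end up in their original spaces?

112

Pick the 5 fixed positions: C(8,5) = 56 ways.
The other 3 form a derangement: !3 = 2.
Total: 56 × 2 = 112.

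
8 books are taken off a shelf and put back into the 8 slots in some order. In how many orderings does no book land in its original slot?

The subfactorial !8 = [8!/e] (nearest integer).
8! = 40320, and 40320/e ≈ 14832.90, so !8 = 14833.

14833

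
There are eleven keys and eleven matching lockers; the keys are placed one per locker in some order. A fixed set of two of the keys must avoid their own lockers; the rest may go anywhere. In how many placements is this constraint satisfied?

33022080

Let A_j be the event that the j-th constrained one is fixed. By inclusion-exclusion over the 2 events:
Σ_{j=0}^{2} (-1)^j C(2,j)(11-j)!
= C(2,0)·11! - C(2,1)·10! + C(2,2)·9!
= 39916800 - 7257600 + 362880
= 33022080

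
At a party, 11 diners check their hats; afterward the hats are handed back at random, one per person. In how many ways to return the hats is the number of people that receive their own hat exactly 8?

Choose which 8 of the 11 are fixed: C(11,8) = 165.
The remaining 3 must be deranged: !3 = 2.
Total: 165 × 2 = 330.

330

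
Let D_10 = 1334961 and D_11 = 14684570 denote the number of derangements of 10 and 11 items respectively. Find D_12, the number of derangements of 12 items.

D_12 = (12-1)·(D_11 + D_10) = 11·(14684570 + 1334961) = 11·16019531 = 176214841.

176214841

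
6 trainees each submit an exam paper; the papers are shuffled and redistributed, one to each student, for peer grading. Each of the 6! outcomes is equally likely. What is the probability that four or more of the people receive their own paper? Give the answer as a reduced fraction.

1/45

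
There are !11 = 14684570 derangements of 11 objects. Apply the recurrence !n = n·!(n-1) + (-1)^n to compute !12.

176214841

!12 = 12·14684570 + 1 = 176214841.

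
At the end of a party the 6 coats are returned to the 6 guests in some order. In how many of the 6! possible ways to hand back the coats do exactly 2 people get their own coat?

135

Choose which 2 of the 6 are fixed: C(6,2) = 15.
The other 4 form a derangement: !4 = 9.
Total: 15 × 9 = 135.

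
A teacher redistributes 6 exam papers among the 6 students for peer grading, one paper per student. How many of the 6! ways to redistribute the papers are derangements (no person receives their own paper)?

265

!6 = 6! · Σ_{k=0}^{6} (-1)^k/k!
= 6! - 6!/1! + 6!/2! - 6!/3! + 6!/4! - 6!/5! + 6!/6!
= 720 - 720 + 360 - 120 + 30 - 6 + 1
= 265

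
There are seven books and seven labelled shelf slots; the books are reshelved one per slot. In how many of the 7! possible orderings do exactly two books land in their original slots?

924

Choose which 2 of the 7 are fixed: C(7,2) = 21.
The remaining 5 must be deranged: !5 = 44.
Total: 21 × 44 = 924.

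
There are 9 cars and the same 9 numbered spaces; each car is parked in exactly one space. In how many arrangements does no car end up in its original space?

133496

The subfactorial !9 = [9!/e] (nearest integer).
9! = 362880, and 362880/e ≈ 133496.09, so !9 = 133496.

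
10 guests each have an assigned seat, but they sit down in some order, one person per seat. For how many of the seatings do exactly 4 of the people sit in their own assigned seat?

Pick the 4 fixed positions: C(10,4) = 210 ways.
The remaining 6 must be deranged: !6 = 265.
Total: 210 × 265 = 55650.

55650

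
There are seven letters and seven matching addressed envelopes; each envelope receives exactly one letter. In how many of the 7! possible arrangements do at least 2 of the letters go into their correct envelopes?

1331

Sum C(7,i)·!(7-i) for i = 2..7:
  i=2: C(7,2)·!5 = 21·44 = 924
  i=3: C(7,3)·!4 = 35·9 = 315
  i=4: C(7,4)·!3 = 35·2 = 70
  i=5: C(7,5)·!2 = 21·1 = 21
  i=6: C(7,6)·!1 = 7·0 = 0
  i=7: C(7,7)·!0 = 1·1 = 1
Total = 1331.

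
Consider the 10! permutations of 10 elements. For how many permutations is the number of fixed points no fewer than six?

2176

Sum C(10,i)·!(10-i) for i = 6..10:
  i=6: C(10,6)·!4 = 210·9 = 1890
  i=7: C(10,7)·!3 = 120·2 = 240
  i=8: C(10,8)·!2 = 45·1 = 45
  i=9: C(10,9)·!1 = 10·0 = 0
  i=10: C(10,10)·!0 = 1·1 = 1
Total = 2176.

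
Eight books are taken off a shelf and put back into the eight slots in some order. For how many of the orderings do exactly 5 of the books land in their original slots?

Pick the 5 fixed positions: C(8,5) = 56 ways.
The remaining 3 must be deranged: !3 = 2.
Total: 56 × 2 = 112.

112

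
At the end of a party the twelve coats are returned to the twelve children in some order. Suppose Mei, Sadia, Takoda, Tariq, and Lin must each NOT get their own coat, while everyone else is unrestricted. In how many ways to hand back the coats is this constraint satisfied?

312273360

Inclusion-exclusion on the 5 forbidden self-matches:
Σ_{j=0}^{5} (-1)^j C(5,j)(12-j)!
= C(5,0)·12! - C(5,1)·11! + C(5,2)·10! - C(5,3)·9! + C(5,4)·8! - C(5,5)·7!
= 479001600 - 199584000 + 36288000 - 3628800 + 201600 - 5040
= 312273360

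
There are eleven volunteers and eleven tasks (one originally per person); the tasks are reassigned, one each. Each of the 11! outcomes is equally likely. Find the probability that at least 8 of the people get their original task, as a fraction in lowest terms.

193/19958400

Favorable outcomes: Σ_{i≥8} C(11,i)·!(11-i) = 165·2 + 55·1 + 11·0 + 1·1 = 386.
Total outcomes: 11! = 39916800.
Probability = 386/39916800 = 193/19958400.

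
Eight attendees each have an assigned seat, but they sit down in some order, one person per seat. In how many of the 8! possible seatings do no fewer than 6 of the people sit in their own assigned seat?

29

Sum C(8,i)·!(8-i) for i = 6..8:
  i=6: C(8,6)·!2 = 28·1 = 28
  i=7: C(8,7)·!1 = 8·0 = 0
  i=8: C(8,8)·!0 = 1·1 = 1
Total = 29.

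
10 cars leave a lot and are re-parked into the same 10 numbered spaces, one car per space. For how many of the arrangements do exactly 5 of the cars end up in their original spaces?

11088

Choose which 5 of the 10 are fixed: C(10,5) = 252.
The remaining 5 must be deranged: !5 = 44.
Total: 252 × 44 = 11088.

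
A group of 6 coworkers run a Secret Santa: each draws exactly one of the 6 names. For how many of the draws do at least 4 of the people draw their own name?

Sum C(6,i)·!(6-i) for i = 4..6:
  i=4: C(6,4)·!2 = 15·1 = 15
  i=5: C(6,5)·!1 = 6·0 = 0
  i=6: C(6,6)·!0 = 1·1 = 1
Total = 16.

16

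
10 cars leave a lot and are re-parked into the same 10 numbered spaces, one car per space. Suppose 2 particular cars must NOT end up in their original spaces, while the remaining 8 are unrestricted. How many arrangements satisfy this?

2943360

Let A_j be the event that the j-th constrained one is fixed. By inclusion-exclusion over the 2 events:
Σ_{j=0}^{2} (-1)^j C(2,j)(10-j)!
= C(2,0)·10! - C(2,1)·9! + C(2,2)·8!
= 3628800 - 725760 + 40320
= 2943360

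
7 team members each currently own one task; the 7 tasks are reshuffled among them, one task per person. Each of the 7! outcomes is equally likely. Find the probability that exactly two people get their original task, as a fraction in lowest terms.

Favorable outcomes: C(7,2)·!5 = 21·44 = 924.
Total outcomes: 7! = 5040.
Probability = 924/5040 = 11/60.

11/60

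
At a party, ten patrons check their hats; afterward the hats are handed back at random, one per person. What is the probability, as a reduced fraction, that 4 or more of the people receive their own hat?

34457/1814400

Favorable outcomes: Σ_{i≥4} C(10,i)·!(10-i) = 210·265 + 252·44 + 210·9 + 120·2 + 45·1 + 10·0 + 1·1 = 68914.
Total outcomes: 10! = 3628800.
Probability = 68914/3628800 = 34457/1814400.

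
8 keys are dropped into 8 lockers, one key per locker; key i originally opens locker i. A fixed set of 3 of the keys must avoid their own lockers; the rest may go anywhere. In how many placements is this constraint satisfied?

Inclusion-exclusion on the 3 forbidden self-matches:
Σ_{j=0}^{3} (-1)^j C(3,j)(8-j)!
= C(3,0)·8! - C(3,1)·7! + C(3,2)·6! - C(3,3)·5!
= 40320 - 15120 + 2160 - 120
= 27240

27240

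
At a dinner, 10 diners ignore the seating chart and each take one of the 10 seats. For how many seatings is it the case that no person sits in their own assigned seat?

!10 = 10! · Σ_{k=0}^{10} (-1)^k/k!
= 10! - 10!/1! + 10!/2! - 10!/3! + 10!/4! - 10!/5! + 10!/6! - 10!/7! + 10!/8! - 10!/9! + 10!/10!
= 3628800 - 3628800 + 1814400 - 604800 + 151200 - 30240 + 5040 - 720 + 90 - 10 + 1
= 1334961

1334961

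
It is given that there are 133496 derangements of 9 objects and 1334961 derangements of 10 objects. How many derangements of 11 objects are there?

14684570

!11 = (11-1)·(!10 + !9) = 10·(1334961 + 133496) = 10·1468457 = 14684570.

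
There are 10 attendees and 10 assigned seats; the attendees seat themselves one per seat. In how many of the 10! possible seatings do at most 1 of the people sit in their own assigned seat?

2669921

Sum C(10,i)·!(10-i) for i = 0..1:
  i=0: C(10,0)·!10 = 1·1334961 = 1334961
  i=1: C(10,1)·!9 = 10·133496 = 1334960
Total = 2669921.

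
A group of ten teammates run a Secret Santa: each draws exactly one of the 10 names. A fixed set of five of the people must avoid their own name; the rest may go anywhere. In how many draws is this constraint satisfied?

2170680

Inclusion-exclusion on the 5 forbidden self-matches:
Σ_{j=0}^{5} (-1)^j C(5,j)(10-j)!
= C(5,0)·10! - C(5,1)·9! + C(5,2)·8! - C(5,3)·7! + C(5,4)·6! - C(5,5)·5!
= 3628800 - 1814400 + 403200 - 50400 + 3600 - 120
= 2170680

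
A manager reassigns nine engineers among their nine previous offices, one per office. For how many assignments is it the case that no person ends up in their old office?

133496

The subfactorial !9 = [9!/e] (nearest integer).
9! = 362880, and 362880/e ≈ 133496.09, so !9 = 133496.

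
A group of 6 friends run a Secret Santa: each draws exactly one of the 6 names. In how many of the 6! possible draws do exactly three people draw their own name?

40

Pick the 3 fixed positions: C(6,3) = 20 ways.
The other 3 form a derangement: !3 = 2.
Total: 20 × 2 = 40.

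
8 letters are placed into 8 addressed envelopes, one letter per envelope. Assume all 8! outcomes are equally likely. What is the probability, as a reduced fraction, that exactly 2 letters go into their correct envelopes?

53/288

Favorable outcomes: C(8,2)·!6 = 28·265 = 7420.
Total outcomes: 8! = 40320.
Probability = 7420/40320 = 53/288.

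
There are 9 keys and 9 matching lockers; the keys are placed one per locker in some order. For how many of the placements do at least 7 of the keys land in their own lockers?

Sum C(9,i)·!(9-i) for i = 7..9:
  i=7: C(9,7)·!2 = 36·1 = 36
  i=8: C(9,8)·!1 = 9·0 = 0
  i=9: C(9,9)·!0 = 1·1 = 1
Total = 37.

37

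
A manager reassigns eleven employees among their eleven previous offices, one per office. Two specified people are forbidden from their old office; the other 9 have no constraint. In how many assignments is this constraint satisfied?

33022080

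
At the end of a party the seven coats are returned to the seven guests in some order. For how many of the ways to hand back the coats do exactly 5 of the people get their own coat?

21

Choose which 5 of the 7 are fixed: C(7,5) = 21.
The remaining 2 must be deranged: !2 = 1.
Total: 21 × 1 = 21.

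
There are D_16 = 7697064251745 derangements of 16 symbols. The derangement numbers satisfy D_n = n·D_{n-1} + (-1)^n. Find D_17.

D_17 = 17·7697064251745 - 1 = 130850092279664.

130850092279664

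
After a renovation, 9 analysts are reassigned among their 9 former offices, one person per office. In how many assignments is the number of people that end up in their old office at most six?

362843

Sum C(9,i)·!(9-i) for i = 0..6:
  i=0: C(9,0)·!9 = 1·133496 = 133496
  i=1: C(9,1)·!8 = 9·14833 = 133497
  i=2: C(9,2)·!7 = 36·1854 = 66744
  i=3: C(9,3)·!6 = 84·265 = 22260
  i=4: C(9,4)·!5 = 126·44 = 5544
  i=5: C(9,5)·!4 = 126·9 = 1134
  i=6: C(9,6)·!3 = 84·2 = 168
Total = 362843.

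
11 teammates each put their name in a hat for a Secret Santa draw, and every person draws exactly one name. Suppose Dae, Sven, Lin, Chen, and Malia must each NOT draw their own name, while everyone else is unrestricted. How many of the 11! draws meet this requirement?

Let A_j be the event that the j-th constrained one is fixed. By inclusion-exclusion over the 5 events:
Σ_{j=0}^{5} (-1)^j C(5,j)(11-j)!
= C(5,0)·11! - C(5,1)·10! + C(5,2)·9! - C(5,3)·8! + C(5,4)·7! - C(5,5)·6!
= 39916800 - 18144000 + 3628800 - 403200 + 25200 - 720
= 25022880

25022880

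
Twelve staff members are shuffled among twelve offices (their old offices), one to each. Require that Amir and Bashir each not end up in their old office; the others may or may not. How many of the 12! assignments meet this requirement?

Let A_j be the event that the j-th constrained one is fixed. By inclusion-exclusion over the 2 events:
Σ_{j=0}^{2} (-1)^j C(2,j)(12-j)!
= C(2,0)·12! - C(2,1)·11! + C(2,2)·10!
= 479001600 - 79833600 + 3628800
= 402796800

402796800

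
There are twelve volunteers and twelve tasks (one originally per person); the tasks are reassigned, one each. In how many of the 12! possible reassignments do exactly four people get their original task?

Pick the 4 fixed positions: C(12,4) = 495 ways.
The other 8 form a derangement: !8 = 14833.
Total: 495 × 14833 = 7342335.

7342335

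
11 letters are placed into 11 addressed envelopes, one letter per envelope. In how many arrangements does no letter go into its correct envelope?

!11 = 11! · Σ_{k=0}^{11} (-1)^k/k!
= 11! - 11!/1! + 11!/2! - 11!/3! + 11!/4! - 11!/5! + 11!/6! - 11!/7! + 11!/8! - 11!/9! + 11!/10! - 11!/11!
= 39916800 - 39916800 + 19958400 - 6652800 + 1663200 - 332640 + 55440 - 7920 + 990 - 110 + 11 - 1
= 14684570

14684570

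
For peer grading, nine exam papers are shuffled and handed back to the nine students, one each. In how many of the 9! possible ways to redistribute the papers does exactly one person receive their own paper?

Choose which one of the 9 is fixed: C(9,1) = 9.
The remaining 8 must be deranged: !8 = 14833.
Total: 9 × 14833 = 133497.

133497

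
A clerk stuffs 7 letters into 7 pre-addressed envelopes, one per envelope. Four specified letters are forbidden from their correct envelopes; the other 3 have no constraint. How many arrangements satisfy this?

2790

Inclusion-exclusion on the 4 forbidden self-matches:
Σ_{j=0}^{4} (-1)^j C(4,j)(7-j)!
= C(4,0)·7! - C(4,1)·6! + C(4,2)·5! - C(4,3)·4! + C(4,4)·3!
= 5040 - 2880 + 720 - 96 + 6
= 2790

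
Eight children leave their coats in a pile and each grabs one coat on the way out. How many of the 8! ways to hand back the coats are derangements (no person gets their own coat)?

14833

The number of derangements of 8 is !8 = Σ_{k=0}^{8} (-1)^k·8!/k!
= 8! - 8!/1! + 8!/2! - 8!/3! + 8!/4! - 8!/5! + 8!/6! - 8!/7! + 8!/8!
= 40320 - 40320 + 20160 - 6720 + 1680 - 336 + 56 - 8 + 1
= 14833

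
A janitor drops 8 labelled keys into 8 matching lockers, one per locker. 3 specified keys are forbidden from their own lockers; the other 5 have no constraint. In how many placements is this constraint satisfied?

Let A_j be the event that the j-th constrained one is fixed. By inclusion-exclusion over the 3 events:
Σ_{j=0}^{3} (-1)^j C(3,j)(8-j)!
= C(3,0)·8! - C(3,1)·7! + C(3,2)·6! - C(3,3)·5!
= 40320 - 15120 + 2160 - 120
= 27240

27240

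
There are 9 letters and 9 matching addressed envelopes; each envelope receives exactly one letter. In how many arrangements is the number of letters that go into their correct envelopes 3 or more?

29143

Sum C(9,i)·!(9-i) for i = 3..9:
  i=3: C(9,3)·!6 = 84·265 = 22260
  i=4: C(9,4)·!5 = 126·44 = 5544
  i=5: C(9,5)·!4 = 126·9 = 1134
  i=6: C(9,6)·!3 = 84·2 = 168
  i=7: C(9,7)·!2 = 36·1 = 36
  i=8: C(9,8)·!1 = 9·0 = 0
  i=9: C(9,9)·!0 = 1·1 = 1
Total = 29143.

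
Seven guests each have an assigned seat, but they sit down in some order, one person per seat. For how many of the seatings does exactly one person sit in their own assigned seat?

1855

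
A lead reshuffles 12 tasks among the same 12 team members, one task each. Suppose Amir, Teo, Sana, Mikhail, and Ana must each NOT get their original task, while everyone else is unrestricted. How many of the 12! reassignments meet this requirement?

312273360

Let A_j be the event that the j-th constrained one is fixed. By inclusion-exclusion over the 5 events:
Σ_{j=0}^{5} (-1)^j C(5,j)(12-j)!
= C(5,0)·12! - C(5,1)·11! + C(5,2)·10! - C(5,3)·9! + C(5,4)·8! - C(5,5)·7!
= 479001600 - 199584000 + 36288000 - 3628800 + 201600 - 5040
= 312273360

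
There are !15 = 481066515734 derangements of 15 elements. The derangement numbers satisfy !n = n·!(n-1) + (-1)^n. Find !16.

7697064251745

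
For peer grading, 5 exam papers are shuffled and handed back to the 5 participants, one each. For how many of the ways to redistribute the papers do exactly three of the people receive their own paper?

Choose which 3 of the 5 are fixed: C(5,3) = 10.
The remaining 2 must be deranged: !2 = 1.
Total: 10 × 1 = 10.

10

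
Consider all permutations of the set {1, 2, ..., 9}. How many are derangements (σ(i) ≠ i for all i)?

133496

The subfactorial !9 = [9!/e] (nearest integer).
9! = 362880, and 362880/e ≈ 133496.09, so !9 = 133496.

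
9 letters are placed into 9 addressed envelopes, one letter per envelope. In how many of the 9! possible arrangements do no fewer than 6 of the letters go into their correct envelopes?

205

# with exactly i fixed is C(9,i)·!(9-i); sum over i=6..9:
  i=6: C(9,6)·!3 = 84·2 = 168
  i=7: C(9,7)·!2 = 36·1 = 36
  i=8: C(9,8)·!1 = 9·0 = 0
  i=9: C(9,9)·!0 = 1·1 = 1
Total = 205.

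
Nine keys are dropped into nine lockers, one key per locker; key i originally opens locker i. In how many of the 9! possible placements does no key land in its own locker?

133496

The number of derangements of 9 is !9 = Σ_{k=0}^{9} (-1)^k·9!/k!
= 9! - 9!/1! + 9!/2! - 9!/3! + 9!/4! - 9!/5! + 9!/6! - 9!/7! + 9!/8! - 9!/9!
= 362880 - 362880 + 181440 - 60480 + 15120 - 3024 + 504 - 72 + 9 - 1
= 133496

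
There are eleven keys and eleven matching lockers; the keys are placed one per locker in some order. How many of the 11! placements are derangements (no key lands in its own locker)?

14684570

The number of derangements of 11 is !11 = Σ_{k=0}^{11} (-1)^k·11!/k!
= 11! - 11!/1! + 11!/2! - 11!/3! + 11!/4! - 11!/5! + 11!/6! - 11!/7! + 11!/8! - 11!/9! + 11!/10! - 11!/11!
= 39916800 - 39916800 + 19958400 - 6652800 + 1663200 - 332640 + 55440 - 7920 + 990 - 110 + 11 - 1
= 14684570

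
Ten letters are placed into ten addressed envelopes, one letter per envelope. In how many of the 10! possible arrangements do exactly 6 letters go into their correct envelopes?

Choose which 6 of the 10 are fixed: C(10,6) = 210.
The remaining 4 must be deranged: !4 = 9.
Total: 210 × 9 = 1890.

1890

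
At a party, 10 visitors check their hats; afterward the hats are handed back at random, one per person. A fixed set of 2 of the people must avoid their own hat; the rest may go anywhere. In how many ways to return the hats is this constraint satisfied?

2943360

Let A_j be the event that the j-th constrained one is fixed. By inclusion-exclusion over the 2 events:
Σ_{j=0}^{2} (-1)^j C(2,j)(10-j)!
= C(2,0)·10! - C(2,1)·9! + C(2,2)·8!
= 3628800 - 725760 + 40320
= 2943360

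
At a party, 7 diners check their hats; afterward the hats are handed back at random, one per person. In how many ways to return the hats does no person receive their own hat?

!7 is the nearest integer to 7!/e.
7! = 5040, and 5040/e ≈ 1854.11, so !7 = 1854.

1854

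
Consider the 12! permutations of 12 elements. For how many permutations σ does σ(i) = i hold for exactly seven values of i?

34848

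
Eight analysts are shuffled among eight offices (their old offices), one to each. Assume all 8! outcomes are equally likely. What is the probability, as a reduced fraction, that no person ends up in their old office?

2119/5760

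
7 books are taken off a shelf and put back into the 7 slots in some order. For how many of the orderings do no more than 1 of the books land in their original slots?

# with exactly i fixed is C(7,i)·!(7-i); sum over i=0..1:
  i=0: C(7,0)·!7 = 1·1854 = 1854
  i=1: C(7,1)·!6 = 7·265 = 1855
Total = 3709.

3709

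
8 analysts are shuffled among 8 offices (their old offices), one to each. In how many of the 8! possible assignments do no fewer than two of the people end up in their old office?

10655

# with exactly i fixed is C(8,i)·!(8-i); sum over i=2..8:
  i=2: C(8,2)·!6 = 28·265 = 7420
  i=3: C(8,3)·!5 = 56·44 = 2464
  i=4: C(8,4)·!4 = 70·9 = 630
  i=5: C(8,5)·!3 = 56·2 = 112
  i=6: C(8,6)·!2 = 28·1 = 28
  i=7: C(8,7)·!1 = 8·0 = 0
  i=8: C(8,8)·!0 = 1·1 = 1
Total = 10655.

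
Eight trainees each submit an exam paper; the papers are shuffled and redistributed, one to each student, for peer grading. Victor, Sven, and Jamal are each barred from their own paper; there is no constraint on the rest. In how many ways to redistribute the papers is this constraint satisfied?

27240

Inclusion-exclusion on the 3 forbidden self-matches:
Σ_{j=0}^{3} (-1)^j C(3,j)(8-j)!
= C(3,0)·8! - C(3,1)·7! + C(3,2)·6! - C(3,3)·5!
= 40320 - 15120 + 2160 - 120
= 27240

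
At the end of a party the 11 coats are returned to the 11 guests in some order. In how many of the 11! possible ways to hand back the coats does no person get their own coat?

The subfactorial !11 = [11!/e] (nearest integer).
11! = 39916800, and 39916800/e ≈ 14684570.08, so !11 = 14684570.

14684570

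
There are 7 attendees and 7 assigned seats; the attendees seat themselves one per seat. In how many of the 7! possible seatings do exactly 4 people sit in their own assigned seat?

70

Pick the 4 fixed positions: C(7,4) = 35 ways.
The other 3 form a derangement: !3 = 2.
Total: 35 × 2 = 70.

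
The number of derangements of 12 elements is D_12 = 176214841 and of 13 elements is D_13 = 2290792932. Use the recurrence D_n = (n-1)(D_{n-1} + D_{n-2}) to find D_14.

D_14 = (14-1)·(D_13 + D_12) = 13·(2290792932 + 176214841) = 13·2467007773 = 32071101049.

32071101049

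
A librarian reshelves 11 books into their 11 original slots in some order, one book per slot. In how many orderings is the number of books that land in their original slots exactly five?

122430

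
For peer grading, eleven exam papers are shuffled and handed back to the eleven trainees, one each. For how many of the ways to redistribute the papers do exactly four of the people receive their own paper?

611820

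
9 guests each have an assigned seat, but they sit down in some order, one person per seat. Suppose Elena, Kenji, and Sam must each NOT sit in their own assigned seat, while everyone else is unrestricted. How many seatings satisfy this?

256320

Let A_j be the event that the j-th constrained one is fixed. By inclusion-exclusion over the 3 events:
Σ_{j=0}^{3} (-1)^j C(3,j)(9-j)!
= C(3,0)·9! - C(3,1)·8! + C(3,2)·7! - C(3,3)·6!
= 362880 - 120960 + 15120 - 720
= 256320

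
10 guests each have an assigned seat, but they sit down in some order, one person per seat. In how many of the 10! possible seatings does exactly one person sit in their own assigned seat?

Choose which one of the 10 is fixed: C(10,1) = 10.
The other 9 form a derangement: !9 = 133496.
Total: 10 × 133496 = 1334960.

1334960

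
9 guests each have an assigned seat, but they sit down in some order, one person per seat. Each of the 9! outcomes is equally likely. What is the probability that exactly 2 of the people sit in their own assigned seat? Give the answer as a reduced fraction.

Favorable outcomes: C(9,2)·!7 = 36·1854 = 66744.
Total outcomes: 9! = 362880.
Probability = 66744/362880 = 103/560.

103/560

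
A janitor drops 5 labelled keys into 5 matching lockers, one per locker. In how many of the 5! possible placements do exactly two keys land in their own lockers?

Pick the 2 fixed positions: C(5,2) = 10 ways.
The remaining 3 must be deranged: !3 = 2.
Total: 10 × 2 = 20.

20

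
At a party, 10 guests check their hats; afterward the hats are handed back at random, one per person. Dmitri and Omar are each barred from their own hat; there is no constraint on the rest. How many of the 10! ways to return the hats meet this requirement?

2943360

Let A_j be the event that the j-th constrained one is fixed. By inclusion-exclusion over the 2 events:
Σ_{j=0}^{2} (-1)^j C(2,j)(10-j)!
= C(2,0)·10! - C(2,1)·9! + C(2,2)·8!
= 3628800 - 725760 + 40320
= 2943360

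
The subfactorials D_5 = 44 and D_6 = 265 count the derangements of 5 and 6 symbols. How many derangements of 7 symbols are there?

D_7 = (7-1)·(D_6 + D_5) = 6·(265 + 44) = 6·309 = 1854.

1854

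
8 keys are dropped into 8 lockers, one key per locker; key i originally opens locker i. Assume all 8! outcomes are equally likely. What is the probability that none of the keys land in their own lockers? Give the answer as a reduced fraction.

2119/5760

Favorable outcomes: !8 = 14833.
Total outcomes: 8! = 40320.
Probability = 14833/40320 = 2119/5760.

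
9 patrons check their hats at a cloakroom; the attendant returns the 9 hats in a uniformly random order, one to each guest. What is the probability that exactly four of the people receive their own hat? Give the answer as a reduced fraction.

11/720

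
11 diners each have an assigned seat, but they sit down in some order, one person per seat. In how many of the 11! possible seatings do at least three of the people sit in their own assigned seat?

3205379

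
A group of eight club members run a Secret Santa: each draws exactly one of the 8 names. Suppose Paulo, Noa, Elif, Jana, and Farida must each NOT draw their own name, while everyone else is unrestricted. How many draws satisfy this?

Let A_j be the event that the j-th constrained one is fixed. By inclusion-exclusion over the 5 events:
Σ_{j=0}^{5} (-1)^j C(5,j)(8-j)!
= C(5,0)·8! - C(5,1)·7! + C(5,2)·6! - C(5,3)·5! + C(5,4)·4! - C(5,5)·3!
= 40320 - 25200 + 7200 - 1200 + 120 - 6
= 21234

21234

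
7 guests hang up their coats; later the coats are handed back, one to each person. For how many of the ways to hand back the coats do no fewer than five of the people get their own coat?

22

Sum C(7,i)·!(7-i) for i = 5..7:
  i=5: C(7,5)·!2 = 21·1 = 21
  i=6: C(7,6)·!1 = 7·0 = 0
  i=7: C(7,7)·!0 = 1·1 = 1
Total = 22.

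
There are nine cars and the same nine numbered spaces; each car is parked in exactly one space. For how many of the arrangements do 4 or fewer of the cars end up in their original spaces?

Sum C(9,i)·!(9-i) for i = 0..4:
  i=0: C(9,0)·!9 = 1·133496 = 133496
  i=1: C(9,1)·!8 = 9·14833 = 133497
  i=2: C(9,2)·!7 = 36·1854 = 66744
  i=3: C(9,3)·!6 = 84·265 = 22260
  i=4: C(9,4)·!5 = 126·44 = 5544
Total = 361541.

361541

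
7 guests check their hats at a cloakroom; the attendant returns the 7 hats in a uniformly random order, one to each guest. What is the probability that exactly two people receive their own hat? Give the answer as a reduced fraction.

11/60

Favorable outcomes: C(7,2)·!5 = 21·44 = 924.
Total outcomes: 7! = 5040.
Probability = 924/5040 = 11/60.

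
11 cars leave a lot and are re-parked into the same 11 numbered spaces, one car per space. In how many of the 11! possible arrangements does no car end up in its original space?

Use !n = n·!(n-1) + (-1)^n.
!11 = 11·1334961 - 1 = 14684570

14684570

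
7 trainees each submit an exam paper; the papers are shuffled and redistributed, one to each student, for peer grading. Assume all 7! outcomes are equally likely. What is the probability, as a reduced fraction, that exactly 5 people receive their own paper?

1/240

Favorable outcomes: C(7,5)·!2 = 21·1 = 21.
Total outcomes: 7! = 5040.
Probability = 21/5040 = 1/240.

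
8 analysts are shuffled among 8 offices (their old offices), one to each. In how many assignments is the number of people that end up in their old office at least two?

# with exactly i fixed is C(8,i)·!(8-i); sum over i=2..8:
  i=2: C(8,2)·!6 = 28·265 = 7420
  i=3: C(8,3)·!5 = 56·44 = 2464
  i=4: C(8,4)·!4 = 70·9 = 630
  i=5: C(8,5)·!3 = 56·2 = 112
  i=6: C(8,6)·!2 = 28·1 = 28
  i=7: C(8,7)·!1 = 8·0 = 0
  i=8: C(8,8)·!0 = 1·1 = 1
Total = 10655.

10655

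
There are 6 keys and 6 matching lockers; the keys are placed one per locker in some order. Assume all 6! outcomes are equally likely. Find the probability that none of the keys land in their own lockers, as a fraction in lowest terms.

Favorable outcomes: !6 = 265.
Total outcomes: 6! = 720.
Probability = 265/720 = 53/144.

53/144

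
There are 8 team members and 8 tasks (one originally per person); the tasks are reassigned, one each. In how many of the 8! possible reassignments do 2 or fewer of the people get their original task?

Sum C(8,i)·!(8-i) for i = 0..2:
  i=0: C(8,0)·!8 = 1·14833 = 14833
  i=1: C(8,1)·!7 = 8·1854 = 14832
  i=2: C(8,2)·!6 = 28·265 = 7420
Total = 37085.

37085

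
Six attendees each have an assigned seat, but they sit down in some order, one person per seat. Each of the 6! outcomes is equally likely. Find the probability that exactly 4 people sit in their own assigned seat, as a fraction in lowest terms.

Favorable outcomes: C(6,4)·!2 = 15·1 = 15.
Total outcomes: 6! = 720.
Probability = 15/720 = 1/48.

1/48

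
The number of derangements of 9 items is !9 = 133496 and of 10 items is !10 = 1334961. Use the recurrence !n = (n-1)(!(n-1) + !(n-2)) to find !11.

14684570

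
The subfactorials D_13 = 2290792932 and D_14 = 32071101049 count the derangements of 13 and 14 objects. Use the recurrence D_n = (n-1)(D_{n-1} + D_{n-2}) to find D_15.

481066515734

D_15 = (15-1)·(D_14 + D_13) = 14·(32071101049 + 2290792932) = 14·34361893981 = 481066515734.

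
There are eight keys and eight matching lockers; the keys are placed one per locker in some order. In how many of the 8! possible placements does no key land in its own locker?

14833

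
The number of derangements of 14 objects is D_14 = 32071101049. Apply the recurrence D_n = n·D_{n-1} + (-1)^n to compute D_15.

D_15 = 15·32071101049 - 1 = 481066515734.

481066515734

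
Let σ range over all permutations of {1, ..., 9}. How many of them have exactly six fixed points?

168

Choose which 6 of the 9 are fixed: C(9,6) = 84.
The other 3 form a derangement: !3 = 2.
Total: 84 × 2 = 168.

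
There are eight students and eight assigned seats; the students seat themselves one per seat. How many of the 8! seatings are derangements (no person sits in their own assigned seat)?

14833

!8 is the nearest integer to 8!/e.
8! = 40320, and 40320/e ≈ 14832.90, so !8 = 14833.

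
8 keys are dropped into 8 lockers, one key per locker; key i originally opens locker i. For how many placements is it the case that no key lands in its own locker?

The number of derangements of 8 is !8 = Σ_{k=0}^{8} (-1)^k·8!/k!
= 8! - 8!/1! + 8!/2! - 8!/3! + 8!/4! - 8!/5! + 8!/6! - 8!/7! + 8!/8!
= 40320 - 40320 + 20160 - 6720 + 1680 - 336 + 56 - 8 + 1
= 14833

14833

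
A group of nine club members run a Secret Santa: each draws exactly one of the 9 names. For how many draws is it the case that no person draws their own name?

!9 = 9! · Σ_{k=0}^{9} (-1)^k/k!
= 9! - 9!/1! + 9!/2! - 9!/3! + 9!/4! - 9!/5! + 9!/6! - 9!/7! + 9!/8! - 9!/9!
= 362880 - 362880 + 181440 - 60480 + 15120 - 3024 + 504 - 72 + 9 - 1
= 133496

133496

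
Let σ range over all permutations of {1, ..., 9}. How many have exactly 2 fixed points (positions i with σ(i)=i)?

Choose which 2 of the 9 are fixed: C(9,2) = 36.
The other 7 form a derangement: !7 = 1854.
Total: 36 × 1854 = 66744.

66744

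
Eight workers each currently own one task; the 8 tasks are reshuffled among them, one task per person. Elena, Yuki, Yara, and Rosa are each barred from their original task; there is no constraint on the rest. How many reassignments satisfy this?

24024

Inclusion-exclusion on the 4 forbidden self-matches:
Σ_{j=0}^{4} (-1)^j C(4,j)(8-j)!
= C(4,0)·8! - C(4,1)·7! + C(4,2)·6! - C(4,3)·5! + C(4,4)·4!
= 40320 - 20160 + 4320 - 480 + 24
= 24024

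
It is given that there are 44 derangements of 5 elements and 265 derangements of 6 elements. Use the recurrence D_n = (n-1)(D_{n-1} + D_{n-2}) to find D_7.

1854

D_7 = (7-1)·(D_6 + D_5) = 6·(265 + 44) = 6·309 = 1854.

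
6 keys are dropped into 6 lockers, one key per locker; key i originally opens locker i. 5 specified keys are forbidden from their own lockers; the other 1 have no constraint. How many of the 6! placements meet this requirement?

309

Inclusion-exclusion on the 5 forbidden self-matches:
Σ_{j=0}^{5} (-1)^j C(5,j)(6-j)!
= C(5,0)·6! - C(5,1)·5! + C(5,2)·4! - C(5,3)·3! + C(5,4)·2! - C(5,5)·1!
= 720 - 600 + 240 - 60 + 10 - 1
= 309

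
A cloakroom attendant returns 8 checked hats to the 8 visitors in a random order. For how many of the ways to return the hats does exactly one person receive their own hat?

14832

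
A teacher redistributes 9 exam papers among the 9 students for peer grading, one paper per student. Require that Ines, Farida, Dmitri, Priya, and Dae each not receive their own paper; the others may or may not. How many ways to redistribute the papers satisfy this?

Let A_j be the event that the j-th constrained one is fixed. By inclusion-exclusion over the 5 events:
Σ_{j=0}^{5} (-1)^j C(5,j)(9-j)!
= C(5,0)·9! - C(5,1)·8! + C(5,2)·7! - C(5,3)·6! + C(5,4)·5! - C(5,5)·4!
= 362880 - 201600 + 50400 - 7200 + 600 - 24
= 205056

205056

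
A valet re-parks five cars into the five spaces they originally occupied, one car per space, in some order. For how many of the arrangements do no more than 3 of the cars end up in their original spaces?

# with exactly i fixed is C(5,i)·!(5-i); sum over i=0..3:
  i=0: C(5,0)·!5 = 1·44 = 44
  i=1: C(5,1)·!4 = 5·9 = 45
  i=2: C(5,2)·!3 = 10·2 = 20
  i=3: C(5,3)·!2 = 10·1 = 10
Total = 119.

119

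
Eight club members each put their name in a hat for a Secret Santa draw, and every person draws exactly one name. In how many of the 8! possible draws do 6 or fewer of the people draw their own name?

Sum C(8,i)·!(8-i) for i = 0..6:
  i=0: C(8,0)·!8 = 1·14833 = 14833
  i=1: C(8,1)·!7 = 8·1854 = 14832
  i=2: C(8,2)·!6 = 28·265 = 7420
  i=3: C(8,3)·!5 = 56·44 = 2464
  i=4: C(8,4)·!4 = 70·9 = 630
  i=5: C(8,5)·!3 = 56·2 = 112
  i=6: C(8,6)·!2 = 28·1 = 28
Total = 40319.

40319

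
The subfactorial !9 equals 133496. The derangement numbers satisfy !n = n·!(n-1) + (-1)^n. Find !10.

1334961

!10 = 10·133496 + 1 = 1334961.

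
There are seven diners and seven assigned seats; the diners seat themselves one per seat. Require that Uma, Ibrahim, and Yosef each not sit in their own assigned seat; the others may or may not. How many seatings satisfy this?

3216

Let A_j be the event that the j-th constrained one is fixed. By inclusion-exclusion over the 3 events:
Σ_{j=0}^{3} (-1)^j C(3,j)(7-j)!
= C(3,0)·7! - C(3,1)·6! + C(3,2)·5! - C(3,3)·4!
= 5040 - 2160 + 360 - 24
= 3216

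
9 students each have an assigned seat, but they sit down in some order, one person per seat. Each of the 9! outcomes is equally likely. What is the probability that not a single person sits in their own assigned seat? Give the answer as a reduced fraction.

16687/45360

Favorable outcomes: !9 = 133496.
Total outcomes: 9! = 362880.
Probability = 133496/362880 = 16687/45360.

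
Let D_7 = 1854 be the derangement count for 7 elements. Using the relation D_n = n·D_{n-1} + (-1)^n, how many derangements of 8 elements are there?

D_8 = 8·1854 + 1 = 14833.

14833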